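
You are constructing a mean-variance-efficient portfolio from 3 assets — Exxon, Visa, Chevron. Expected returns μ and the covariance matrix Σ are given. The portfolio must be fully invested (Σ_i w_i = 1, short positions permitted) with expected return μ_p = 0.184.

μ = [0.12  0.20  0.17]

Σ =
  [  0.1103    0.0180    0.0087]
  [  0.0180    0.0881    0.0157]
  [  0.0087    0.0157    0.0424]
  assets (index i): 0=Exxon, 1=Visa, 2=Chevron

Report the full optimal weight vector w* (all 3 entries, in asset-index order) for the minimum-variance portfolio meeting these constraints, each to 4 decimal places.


-0.0295  0.4174  0.6121

u=Σ⁻¹μ = [0.5715  1.5629  3.3134]
v=Σ⁻¹𝟙 = [6.4397  6.4962  19.8581]
a=μᵀu=0.944450  b=𝟙ᵀu=5.447883  c=𝟙ᵀv=32.794029  D=ac−b²=1.292892
λ₁=(c·0.184−b)/D = (32.794029·0.184−5.447883)/1.292892 = 0.453416
λ₂=(a−b·0.184)/D = (0.944450−5.447883·0.184)/1.292892 = -0.044830
w* = 0.453416·u + -0.044830·v:
  w_0 = 0.453416·0.5715 + -0.044830·6.4397 = -0.0295  (Exxon)
  w_1 = 0.453416·1.5629 + -0.044830·6.4962 = 0.4174  (Visa)
  w_2 = 0.453416·3.3134 + -0.044830·19.8581 = 0.6121  (Chevron)
Σw_i=1.0000  μᵀw=0.1840
σ²=wᵀΣw=λ₁·μ_p+λ₂ = 0.453416·0.184 + -0.044830 = 0.038599 ≈ 0.0386


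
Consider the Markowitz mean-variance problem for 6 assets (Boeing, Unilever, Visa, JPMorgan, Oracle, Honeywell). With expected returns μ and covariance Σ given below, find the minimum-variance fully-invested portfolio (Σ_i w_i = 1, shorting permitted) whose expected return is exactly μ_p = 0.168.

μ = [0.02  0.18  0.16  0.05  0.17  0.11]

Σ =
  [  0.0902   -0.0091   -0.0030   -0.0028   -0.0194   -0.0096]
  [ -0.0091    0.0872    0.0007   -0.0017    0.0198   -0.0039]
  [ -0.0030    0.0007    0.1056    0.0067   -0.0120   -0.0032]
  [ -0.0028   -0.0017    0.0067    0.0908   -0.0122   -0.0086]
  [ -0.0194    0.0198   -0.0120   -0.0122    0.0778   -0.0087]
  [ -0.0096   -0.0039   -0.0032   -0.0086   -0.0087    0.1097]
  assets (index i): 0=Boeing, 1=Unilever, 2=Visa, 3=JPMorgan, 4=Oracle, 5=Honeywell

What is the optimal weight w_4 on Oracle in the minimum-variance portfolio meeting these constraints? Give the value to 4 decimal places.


p=Σ⁻¹μ = [1.2156  1.6565  1.8255  0.9865  2.6718  1.5105]
q=Σ⁻¹𝟙 = [18.9316  9.5294  11.7999  15.0712  20.9311  14.2970]
a=μᵀp=1.284254  b=𝟙ᵀp=9.866429  c=𝟙ᵀq=90.560226  D=ac−b²=18.955879
λ₁=(c·0.168−b)/D = (90.560226·0.168−9.866429)/18.955879 = 0.282112
λ₂=(a−b·0.168)/D = (1.284254−9.866429·0.168)/18.955879 = -0.019693
w* = 0.282112·p + -0.019693·q:
  w_0 = 0.282112·1.2156 + -0.019693·18.9316 = -0.0299  (Boeing)
  w_1 = 0.282112·1.6565 + -0.019693·9.5294 = 0.2797  (Unilever)
  w_2 = 0.282112·1.8255 + -0.019693·11.7999 = 0.2826  (Visa)
  w_3 = 0.282112·0.9865 + -0.019693·15.0712 = -0.0185  (JPMorgan)
  w_4 = 0.282112·2.6718 + -0.019693·20.9311 = 0.3415  (Oracle)
  w_5 = 0.282112·1.5105 + -0.019693·14.2970 = 0.1446  (Honeywell)
Σw_i=1.0000  μᵀw=0.1680
σ²=wᵀΣw=λ₁·μ_p+λ₂ = 0.282112·0.168 + -0.019693 = 0.027701 ≈ 0.0277

0.3415


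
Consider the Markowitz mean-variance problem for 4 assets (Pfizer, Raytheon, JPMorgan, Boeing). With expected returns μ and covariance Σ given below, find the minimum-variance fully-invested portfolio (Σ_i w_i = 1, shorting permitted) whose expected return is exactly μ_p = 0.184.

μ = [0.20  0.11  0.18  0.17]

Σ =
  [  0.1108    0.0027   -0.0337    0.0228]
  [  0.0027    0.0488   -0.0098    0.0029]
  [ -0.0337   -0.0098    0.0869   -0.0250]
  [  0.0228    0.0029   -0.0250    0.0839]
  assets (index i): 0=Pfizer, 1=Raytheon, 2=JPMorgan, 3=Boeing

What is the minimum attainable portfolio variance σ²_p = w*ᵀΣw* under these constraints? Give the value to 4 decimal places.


0.0217

g=Σ⁻¹μ = [2.4611  2.7845  4.0498  2.4679]
h=Σ⁻¹𝟙 = [12.5047  23.5949  23.2253  14.6258]
a=μᵀg=1.947023  b=𝟙ᵀg=11.763319  c=𝟙ᵀh=73.950698  D=ac−b²=5.607997
λ₁=(c·0.184−b)/D = (73.950698·0.184−11.763319)/5.607997 = 0.328746
λ₂=(a−b·0.184)/D = (1.947023−11.763319·0.184)/5.607997 = -0.038771
w* = 0.328746·g + -0.038771·h:
  w_0 = 0.328746·2.4611 + -0.038771·12.5047 = 0.3243  (Pfizer)
  w_1 = 0.328746·2.7845 + -0.038771·23.5949 = 0.0006  (Raytheon)
  w_2 = 0.328746·4.0498 + -0.038771·23.2253 = 0.4309  (JPMorgan)
  w_3 = 0.328746·2.4679 + -0.038771·14.6258 = 0.2443  (Boeing)
Σw_i=1.0000  μᵀw=0.1840
σ²=wᵀΣw=λ₁·μ_p+λ₂ = 0.328746·0.184 + -0.038771 = 0.021718 ≈ 0.0217


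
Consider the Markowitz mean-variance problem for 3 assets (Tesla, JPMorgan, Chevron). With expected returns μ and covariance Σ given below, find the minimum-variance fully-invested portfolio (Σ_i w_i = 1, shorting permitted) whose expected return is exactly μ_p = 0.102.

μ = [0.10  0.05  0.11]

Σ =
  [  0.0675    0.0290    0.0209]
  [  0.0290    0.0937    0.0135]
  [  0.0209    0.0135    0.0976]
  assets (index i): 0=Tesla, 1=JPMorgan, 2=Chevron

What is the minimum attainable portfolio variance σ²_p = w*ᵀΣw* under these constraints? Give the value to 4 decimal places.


0.0480

p=Σ⁻¹μ = [1.1970  0.0385  0.8654]
q=Σ⁻¹𝟙 = [9.7277  6.6174  7.2475]
a=μᵀp=0.216818  b=𝟙ᵀp=2.100869  c=𝟙ᵀq=23.592663  D=ac−b²=0.701659
λ₁=(c·0.102−b)/D = (23.592663·0.102−2.100869)/0.701659 = 0.435515
λ₂=(a−b·0.102)/D = (0.216818−2.100869·0.102)/0.701659 = 0.003605
w* = 0.435515·p + 0.003605·q:
  w_0 = 0.435515·1.1970 + 0.003605·9.7277 = 0.5564  (Tesla)
  w_1 = 0.435515·0.0385 + 0.003605·6.6174 = 0.0406  (JPMorgan)
  w_2 = 0.435515·0.8654 + 0.003605·7.2475 = 0.4030  (Chevron)
Σw_i=1.0000  μᵀw=0.1020
σ²=wᵀΣw=λ₁·μ_p+λ₂ = 0.435515·0.102 + 0.003605 = 0.048027 ≈ 0.0480


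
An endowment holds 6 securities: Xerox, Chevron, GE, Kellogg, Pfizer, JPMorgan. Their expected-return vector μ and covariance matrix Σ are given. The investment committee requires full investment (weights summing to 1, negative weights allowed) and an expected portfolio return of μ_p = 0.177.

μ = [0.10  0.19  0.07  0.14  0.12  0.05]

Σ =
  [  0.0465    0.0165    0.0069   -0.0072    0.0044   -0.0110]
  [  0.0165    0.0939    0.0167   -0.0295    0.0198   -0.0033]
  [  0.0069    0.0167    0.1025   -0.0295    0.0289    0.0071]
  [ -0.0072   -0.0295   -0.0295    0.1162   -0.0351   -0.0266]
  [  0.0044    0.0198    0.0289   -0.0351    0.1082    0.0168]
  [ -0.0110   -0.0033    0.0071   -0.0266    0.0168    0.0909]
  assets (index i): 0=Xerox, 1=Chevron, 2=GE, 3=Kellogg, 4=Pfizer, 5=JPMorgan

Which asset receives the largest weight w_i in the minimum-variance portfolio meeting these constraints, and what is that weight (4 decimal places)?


Chevron (0.5821)

x=Σ⁻¹μ = [1.9133  2.2473  0.5479  2.6950  1.1305  1.4001]
y=Σ⁻¹𝟙 = [23.2949  10.6960  9.1466  21.7343  8.0947  18.3580]
a=μᵀx=1.239629  b=𝟙ᵀx=9.934056  c=𝟙ᵀy=91.324472  D=ac−b²=14.523026
λ₁=(c·0.177−b)/D = (91.324472·0.177−9.934056)/14.523026 = 0.429000
λ₂=(a−b·0.177)/D = (1.239629−9.934056·0.177)/14.523026 = -0.035716
w* = 0.429000·x + -0.035716·y:
  w_0 = 0.429000·1.9133 + -0.035716·23.2949 = -0.0112  (Xerox)
  w_1 = 0.429000·2.2473 + -0.035716·10.6960 = 0.5821  (Chevron)
  w_2 = 0.429000·0.5479 + -0.035716·9.1466 = -0.0916  (GE)
  w_3 = 0.429000·2.6950 + -0.035716·21.7343 = 0.3799  (Kellogg)
  w_4 = 0.429000·1.1305 + -0.035716·8.0947 = 0.1959  (Pfizer)
  w_5 = 0.429000·1.4001 + -0.035716·18.3580 = -0.0550  (JPMorgan)
Σw_i=1.0000  μᵀw=0.1770
σ²=wᵀΣw=λ₁·μ_p+λ₂ = 0.429000·0.177 + -0.035716 = 0.040217 ≈ 0.0402


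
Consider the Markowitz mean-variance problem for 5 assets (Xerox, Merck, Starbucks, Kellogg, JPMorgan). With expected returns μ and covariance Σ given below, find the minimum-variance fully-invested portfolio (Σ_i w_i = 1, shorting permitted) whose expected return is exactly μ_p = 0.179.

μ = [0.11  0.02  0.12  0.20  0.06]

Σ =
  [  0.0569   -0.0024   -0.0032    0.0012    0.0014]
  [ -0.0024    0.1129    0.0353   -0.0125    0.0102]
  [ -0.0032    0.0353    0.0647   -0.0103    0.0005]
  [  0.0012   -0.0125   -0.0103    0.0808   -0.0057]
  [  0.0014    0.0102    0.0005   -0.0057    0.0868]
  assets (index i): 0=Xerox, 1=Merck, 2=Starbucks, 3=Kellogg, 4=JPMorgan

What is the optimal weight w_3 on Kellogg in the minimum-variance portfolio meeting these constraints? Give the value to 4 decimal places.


0.5165

x=Σ⁻¹μ = [1.9834  -0.3596  2.5850  2.7810  0.8692]
y=Σ⁻¹𝟙 = [18.0693  4.9060  16.0884  15.7356  11.5934]
a=μᵀx=1.129537  b=𝟙ᵀx=7.859075  c=𝟙ᵀy=66.392734  D=ac−b²=13.227982
λ₁=(c·0.179−b)/D = (66.392734·0.179−7.859075)/13.227982 = 0.304296
λ₂=(a−b·0.179)/D = (1.129537−7.859075·0.179)/13.227982 = -0.020958
w* = 0.304296·x + -0.020958·y:
  w_0 = 0.304296·1.9834 + -0.020958·18.0693 = 0.2248  (Xerox)
  w_1 = 0.304296·-0.3596 + -0.020958·4.9060 = -0.2122  (Merck)
  w_2 = 0.304296·2.5850 + -0.020958·16.0884 = 0.4494  (Starbucks)
  w_3 = 0.304296·2.7810 + -0.020958·15.7356 = 0.5165  (Kellogg)
  w_4 = 0.304296·0.8692 + -0.020958·11.5934 = 0.0215  (JPMorgan)
Σw_i=1.0000  μᵀw=0.1790
σ²=wᵀΣw=λ₁·μ_p+λ₂ = 0.304296·0.179 + -0.020958 = 0.033511 ≈ 0.0335


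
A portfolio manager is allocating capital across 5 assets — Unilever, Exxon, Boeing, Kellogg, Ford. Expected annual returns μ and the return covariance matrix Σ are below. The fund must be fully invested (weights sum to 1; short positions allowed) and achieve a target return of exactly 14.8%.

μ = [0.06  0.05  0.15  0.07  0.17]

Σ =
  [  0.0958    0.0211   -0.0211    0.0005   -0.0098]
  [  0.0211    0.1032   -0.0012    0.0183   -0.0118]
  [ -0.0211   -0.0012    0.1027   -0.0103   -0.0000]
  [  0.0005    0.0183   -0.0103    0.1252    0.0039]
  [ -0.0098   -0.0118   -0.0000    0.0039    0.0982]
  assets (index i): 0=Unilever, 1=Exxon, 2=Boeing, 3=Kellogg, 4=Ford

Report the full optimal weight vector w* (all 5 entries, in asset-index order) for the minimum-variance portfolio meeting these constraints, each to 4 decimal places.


p=Σ⁻¹μ = [1.1150  0.3866  1.7528  0.5842  1.8657]
q=Σ⁻¹𝟙 = [12.9566  7.2253  13.2451  7.5939  12.0429]
a=μᵀp=0.707208  b=𝟙ᵀp=5.704297  c=𝟙ᵀq=53.063812  D=ac−b²=4.988120
λ₁=(c·0.148−b)/D = (53.063812·0.148−5.704297)/4.988120 = 0.430853
λ₂=(a−b·0.148)/D = (0.707208−5.704297·0.148)/4.988120 = -0.027471
w* = 0.430853·p + -0.027471·q:
  w_0 = 0.430853·1.1150 + -0.027471·12.9566 = 0.1245  (Unilever)
  w_1 = 0.430853·0.3866 + -0.027471·7.2253 = -0.0319  (Exxon)
  w_2 = 0.430853·1.7528 + -0.027471·13.2451 = 0.3913  (Boeing)
  w_3 = 0.430853·0.5842 + -0.027471·7.5939 = 0.0431  (Kellogg)
  w_4 = 0.430853·1.8657 + -0.027471·12.0429 = 0.4730  (Ford)
Σw_i=1.0000  μᵀw=0.1480
σ²=wᵀΣw=λ₁·μ_p+λ₂ = 0.430853·0.148 + -0.027471 = 0.036295 ≈ 0.0363

0.1245  -0.0319  0.3913  0.0431  0.4730


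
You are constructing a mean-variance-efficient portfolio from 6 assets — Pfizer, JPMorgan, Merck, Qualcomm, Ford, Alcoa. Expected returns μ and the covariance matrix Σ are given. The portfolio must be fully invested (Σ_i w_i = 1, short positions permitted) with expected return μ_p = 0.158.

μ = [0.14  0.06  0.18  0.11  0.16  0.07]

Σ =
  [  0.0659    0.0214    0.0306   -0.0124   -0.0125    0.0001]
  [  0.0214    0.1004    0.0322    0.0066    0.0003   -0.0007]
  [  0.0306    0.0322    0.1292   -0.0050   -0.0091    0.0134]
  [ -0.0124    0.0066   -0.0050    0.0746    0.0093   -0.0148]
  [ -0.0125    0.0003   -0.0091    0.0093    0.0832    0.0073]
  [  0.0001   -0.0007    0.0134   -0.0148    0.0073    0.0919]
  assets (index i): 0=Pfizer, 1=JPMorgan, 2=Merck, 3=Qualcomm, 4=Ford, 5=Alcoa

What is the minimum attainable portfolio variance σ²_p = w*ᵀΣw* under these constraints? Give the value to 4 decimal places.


p=Σ⁻¹μ = [2.5302  -0.4004  1.0411  1.8791  2.1439  0.7364]
q=Σ⁻¹𝟙 = [18.0760  4.1791  2.6499  17.1636  12.0105  12.3172]
a=μᵀp=1.118862  b=𝟙ᵀp=7.930256  c=𝟙ᵀq=66.396400  D=ac−b²=11.399464
λ₁=(c·0.158−b)/D = (66.396400·0.158−7.930256)/11.399464 = 0.224605
λ₂=(a−b·0.158)/D = (1.118862−7.930256·0.158)/11.399464 = -0.011765
w* = 0.224605·p + -0.011765·q:
  w_0 = 0.224605·2.5302 + -0.011765·18.0760 = 0.3556  (Pfizer)
  w_1 = 0.224605·-0.4004 + -0.011765·4.1791 = -0.1391  (JPMorgan)
  w_2 = 0.224605·1.0411 + -0.011765·2.6499 = 0.2027  (Merck)
  w_3 = 0.224605·1.8791 + -0.011765·17.1636 = 0.2201  (Qualcomm)
  w_4 = 0.224605·2.1439 + -0.011765·12.0105 = 0.3402  (Ford)
  w_5 = 0.224605·0.7364 + -0.011765·12.3172 = 0.0205  (Alcoa)
Σw_i=1.0000  μᵀw=0.1580
σ²=wᵀΣw=λ₁·μ_p+λ₂ = 0.224605·0.158 + -0.011765 = 0.023722 ≈ 0.0237

0.0237


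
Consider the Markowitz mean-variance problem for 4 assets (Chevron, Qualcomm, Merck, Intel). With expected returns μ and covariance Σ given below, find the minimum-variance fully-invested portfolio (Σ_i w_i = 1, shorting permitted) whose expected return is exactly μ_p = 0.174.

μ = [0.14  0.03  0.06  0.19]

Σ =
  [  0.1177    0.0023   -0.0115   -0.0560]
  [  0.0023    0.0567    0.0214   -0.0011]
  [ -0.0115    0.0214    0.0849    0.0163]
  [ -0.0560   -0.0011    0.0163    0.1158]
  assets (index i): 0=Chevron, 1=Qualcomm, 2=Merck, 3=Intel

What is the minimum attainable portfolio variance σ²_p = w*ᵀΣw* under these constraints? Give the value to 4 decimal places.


x=Σ⁻¹μ = [2.5700  0.3164  0.4326  2.8257]
y=Σ⁻¹𝟙 = [16.3815  14.5083  7.3334  15.6631]
a=μᵀx=0.932125  b=𝟙ᵀx=6.144644  c=𝟙ᵀy=53.886180  D=ac−b²=12.471996
λ₁=(c·0.174−b)/D = (53.886180·0.174−6.144644)/12.471996 = 0.259105
λ₂=(a−b·0.174)/D = (0.932125−6.144644·0.174)/12.471996 = -0.010988
w* = 0.259105·x + -0.010988·y:
  w_0 = 0.259105·2.5700 + -0.010988·16.3815 = 0.4859  (Chevron)
  w_1 = 0.259105·0.3164 + -0.010988·14.5083 = -0.0774  (Qualcomm)
  w_2 = 0.259105·0.4326 + -0.010988·7.3334 = 0.0315  (Merck)
  w_3 = 0.259105·2.8257 + -0.010988·15.6631 = 0.5600  (Intel)
Σw_i=1.0000  μᵀw=0.1740
σ²=wᵀΣw=λ₁·μ_p+λ₂ = 0.259105·0.174 + -0.010988 = 0.034096 ≈ 0.0341

0.0341


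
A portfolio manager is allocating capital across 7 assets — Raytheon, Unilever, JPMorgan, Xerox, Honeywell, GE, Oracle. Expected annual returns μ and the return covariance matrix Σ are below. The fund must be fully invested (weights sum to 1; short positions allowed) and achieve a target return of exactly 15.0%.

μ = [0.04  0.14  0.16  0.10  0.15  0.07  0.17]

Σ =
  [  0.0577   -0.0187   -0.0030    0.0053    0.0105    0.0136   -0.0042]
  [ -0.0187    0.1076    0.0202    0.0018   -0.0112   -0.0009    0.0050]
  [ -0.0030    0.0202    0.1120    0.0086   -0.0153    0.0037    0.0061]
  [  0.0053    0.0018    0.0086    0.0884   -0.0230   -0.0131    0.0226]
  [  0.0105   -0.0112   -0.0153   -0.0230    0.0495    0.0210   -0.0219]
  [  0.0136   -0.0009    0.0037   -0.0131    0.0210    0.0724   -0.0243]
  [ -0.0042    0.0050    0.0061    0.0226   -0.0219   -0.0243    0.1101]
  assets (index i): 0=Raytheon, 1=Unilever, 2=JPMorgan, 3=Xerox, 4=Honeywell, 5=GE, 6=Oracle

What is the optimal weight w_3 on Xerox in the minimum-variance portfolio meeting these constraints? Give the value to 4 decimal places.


0.1388

p=Σ⁻¹μ = [0.1562  1.4638  1.6506  1.8610  5.5260  0.3382  2.1839]
q=Σ⁻¹𝟙 = [13.3615  12.4462  9.2459  15.6497  32.5937  8.9833  13.7684]
a=μᵀp=1.885221  b=𝟙ᵀp=13.179756  c=𝟙ᵀq=106.048735  D=ac−b²=26.219364
λ₁=(c·0.150−b)/D = (106.048735·0.150−13.179756)/26.219364 = 0.104028
λ₂=(a−b·0.150)/D = (1.885221−13.179756·0.150)/26.219364 = -0.003499
w* = 0.104028·p + -0.003499·q:
  w_0 = 0.104028·0.1562 + -0.003499·13.3615 = -0.0305  (Raytheon)
  w_1 = 0.104028·1.4638 + -0.003499·12.4462 = 0.1087  (Unilever)
  w_2 = 0.104028·1.6506 + -0.003499·9.2459 = 0.1394  (JPMorgan)
  w_3 = 0.104028·1.8610 + -0.003499·15.6497 = 0.1388  (Xerox)
  w_4 = 0.104028·5.5260 + -0.003499·32.5937 = 0.4608  (Honeywell)
  w_5 = 0.104028·0.3382 + -0.003499·8.9833 = 0.0038  (GE)
  w_6 = 0.104028·2.1839 + -0.003499·13.7684 = 0.1790  (Oracle)
Σw_i=1.0000  μᵀw=0.1500
σ²=wᵀΣw=λ₁·μ_p+λ₂ = 0.104028·0.150 + -0.003499 = 0.012105 ≈ 0.0121


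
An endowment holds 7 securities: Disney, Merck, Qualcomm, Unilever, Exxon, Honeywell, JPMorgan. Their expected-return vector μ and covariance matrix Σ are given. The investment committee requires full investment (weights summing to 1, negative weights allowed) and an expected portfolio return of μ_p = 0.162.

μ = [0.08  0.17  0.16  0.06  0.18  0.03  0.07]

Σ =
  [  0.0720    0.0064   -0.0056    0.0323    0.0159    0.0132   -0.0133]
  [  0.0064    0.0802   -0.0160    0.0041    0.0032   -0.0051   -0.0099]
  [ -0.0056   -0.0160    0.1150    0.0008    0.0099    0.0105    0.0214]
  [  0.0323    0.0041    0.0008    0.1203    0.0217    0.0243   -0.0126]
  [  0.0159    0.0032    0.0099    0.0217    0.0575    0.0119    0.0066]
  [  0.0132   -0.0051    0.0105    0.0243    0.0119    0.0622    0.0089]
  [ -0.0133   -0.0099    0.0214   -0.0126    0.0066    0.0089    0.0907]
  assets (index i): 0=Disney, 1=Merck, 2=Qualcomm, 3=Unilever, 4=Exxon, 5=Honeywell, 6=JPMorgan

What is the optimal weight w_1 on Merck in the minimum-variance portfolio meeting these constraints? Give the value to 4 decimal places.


u=Σ⁻¹μ = [0.6525  2.3143  1.4326  -0.1221  2.6024  -0.2442  0.5997]
v=Σ⁻¹𝟙 = [10.4862  14.6749  7.5712  2.7369  8.0714  9.5561  11.2336]
a=μᵀu=1.170599  b=𝟙ᵀu=7.235118  c=𝟙ᵀv=64.330339  D=ac−b²=22.958086
λ₁=(c·0.162−b)/D = (64.330339·0.162−7.235118)/22.958086 = 0.138792
λ₂=(a−b·0.162)/D = (1.170599−7.235118·0.162)/22.958086 = -0.000065
w* = 0.138792·u + -0.000065·v:
  w_0 = 0.138792·0.6525 + -0.000065·10.4862 = 0.0899  (Disney)
  w_1 = 0.138792·2.3143 + -0.000065·14.6749 = 0.3203  (Merck)
  w_2 = 0.138792·1.4326 + -0.000065·7.5712 = 0.1983  (Qualcomm)
  w_3 = 0.138792·-0.1221 + -0.000065·2.7369 = -0.0171  (Unilever)
  w_4 = 0.138792·2.6024 + -0.000065·8.0714 = 0.3607  (Exxon)
  w_5 = 0.138792·-0.2442 + -0.000065·9.5561 = -0.0345  (Honeywell)
  w_6 = 0.138792·0.5997 + -0.000065·11.2336 = 0.0825  (JPMorgan)
Σw_i=1.0000  μᵀw=0.1620
σ²=wᵀΣw=λ₁·μ_p+λ₂ = 0.138792·0.162 + -0.000065 = 0.022419 ≈ 0.0224

0.3203


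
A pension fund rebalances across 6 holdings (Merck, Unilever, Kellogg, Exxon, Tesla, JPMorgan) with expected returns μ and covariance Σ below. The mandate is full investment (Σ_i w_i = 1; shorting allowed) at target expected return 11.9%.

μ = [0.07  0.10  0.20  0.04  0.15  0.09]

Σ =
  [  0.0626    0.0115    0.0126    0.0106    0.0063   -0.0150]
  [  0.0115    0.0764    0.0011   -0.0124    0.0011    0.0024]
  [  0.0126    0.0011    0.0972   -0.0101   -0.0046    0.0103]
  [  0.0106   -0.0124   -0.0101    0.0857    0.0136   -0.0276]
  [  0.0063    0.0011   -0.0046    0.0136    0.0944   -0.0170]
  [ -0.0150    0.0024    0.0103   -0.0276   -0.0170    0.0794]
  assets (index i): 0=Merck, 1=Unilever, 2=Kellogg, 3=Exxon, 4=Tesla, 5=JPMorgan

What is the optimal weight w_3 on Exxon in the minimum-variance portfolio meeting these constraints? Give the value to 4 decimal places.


0.1416

x=Σ⁻¹μ = [0.5204  1.2995  1.9934  1.0877  1.7846  1.6941]
y=Σ⁻¹𝟙 = [12.9449  13.1329  8.5394  18.3691  11.3718  22.3552]
a=μᵀx=1.028736  b=𝟙ᵀx=8.379819  c=𝟙ᵀy=86.713305  D=ac−b²=18.983754
λ₁=(c·0.119−b)/D = (86.713305·0.119−8.379819)/18.983754 = 0.102143
λ₂=(a−b·0.119)/D = (1.028736−8.379819·0.119)/18.983754 = 0.001661
w* = 0.102143·x + 0.001661·y:
  w_0 = 0.102143·0.5204 + 0.001661·12.9449 = 0.0747  (Merck)
  w_1 = 0.102143·1.2995 + 0.001661·13.1329 = 0.1546  (Unilever)
  w_2 = 0.102143·1.9934 + 0.001661·8.5394 = 0.2178  (Kellogg)
  w_3 = 0.102143·1.0877 + 0.001661·18.3691 = 0.1416  (Exxon)
  w_4 = 0.102143·1.7846 + 0.001661·11.3718 = 0.2012  (Tesla)
  w_5 = 0.102143·1.6941 + 0.001661·22.3552 = 0.2102  (JPMorgan)
Σw_i=1.0000  μᵀw=0.1190
σ²=wᵀΣw=λ₁·μ_p+λ₂ = 0.102143·0.119 + 0.001661 = 0.013816 ≈ 0.0138


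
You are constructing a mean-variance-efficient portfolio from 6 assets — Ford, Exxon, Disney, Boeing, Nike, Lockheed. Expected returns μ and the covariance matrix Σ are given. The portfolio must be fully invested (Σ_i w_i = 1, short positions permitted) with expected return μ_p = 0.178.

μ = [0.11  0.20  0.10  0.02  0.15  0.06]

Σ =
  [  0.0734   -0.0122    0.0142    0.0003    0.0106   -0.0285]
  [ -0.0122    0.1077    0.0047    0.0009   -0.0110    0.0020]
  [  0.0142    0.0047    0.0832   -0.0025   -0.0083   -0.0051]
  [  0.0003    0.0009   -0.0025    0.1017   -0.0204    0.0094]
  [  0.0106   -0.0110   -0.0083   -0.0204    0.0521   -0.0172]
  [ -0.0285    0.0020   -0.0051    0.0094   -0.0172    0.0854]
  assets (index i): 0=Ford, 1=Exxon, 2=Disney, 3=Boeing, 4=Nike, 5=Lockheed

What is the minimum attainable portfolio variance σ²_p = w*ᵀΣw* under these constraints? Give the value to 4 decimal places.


0.0327

x=Σ⁻¹μ = [1.8369  2.3953  1.3322  0.8620  4.2544  2.1010]
y=Σ⁻¹𝟙 = [17.2859  13.5825  13.5716  14.6942  34.1284  23.2270]
a=μᵀx=1.595804  b=𝟙ᵀx=12.781872  c=𝟙ᵀy=116.489622  D=ac−b²=22.518325
λ₁=(c·0.178−b)/D = (116.489622·0.178−12.781872)/22.518325 = 0.353191
λ₂=(a−b·0.178)/D = (1.595804−12.781872·0.178)/22.518325 = -0.030170
w* = 0.353191·x + -0.030170·y:
  w_0 = 0.353191·1.8369 + -0.030170·17.2859 = 0.1273  (Ford)
  w_1 = 0.353191·2.3953 + -0.030170·13.5825 = 0.4362  (Exxon)
  w_2 = 0.353191·1.3322 + -0.030170·13.5716 = 0.0611  (Disney)
  w_3 = 0.353191·0.8620 + -0.030170·14.6942 = -0.1389  (Boeing)
  w_4 = 0.353191·4.2544 + -0.030170·34.1284 = 0.4730  (Nike)
  w_5 = 0.353191·2.1010 + -0.030170·23.2270 = 0.0413  (Lockheed)
Σw_i=1.0000  μᵀw=0.1780
σ²=wᵀΣw=λ₁·μ_p+λ₂ = 0.353191·0.178 + -0.030170 = 0.032698 ≈ 0.0327


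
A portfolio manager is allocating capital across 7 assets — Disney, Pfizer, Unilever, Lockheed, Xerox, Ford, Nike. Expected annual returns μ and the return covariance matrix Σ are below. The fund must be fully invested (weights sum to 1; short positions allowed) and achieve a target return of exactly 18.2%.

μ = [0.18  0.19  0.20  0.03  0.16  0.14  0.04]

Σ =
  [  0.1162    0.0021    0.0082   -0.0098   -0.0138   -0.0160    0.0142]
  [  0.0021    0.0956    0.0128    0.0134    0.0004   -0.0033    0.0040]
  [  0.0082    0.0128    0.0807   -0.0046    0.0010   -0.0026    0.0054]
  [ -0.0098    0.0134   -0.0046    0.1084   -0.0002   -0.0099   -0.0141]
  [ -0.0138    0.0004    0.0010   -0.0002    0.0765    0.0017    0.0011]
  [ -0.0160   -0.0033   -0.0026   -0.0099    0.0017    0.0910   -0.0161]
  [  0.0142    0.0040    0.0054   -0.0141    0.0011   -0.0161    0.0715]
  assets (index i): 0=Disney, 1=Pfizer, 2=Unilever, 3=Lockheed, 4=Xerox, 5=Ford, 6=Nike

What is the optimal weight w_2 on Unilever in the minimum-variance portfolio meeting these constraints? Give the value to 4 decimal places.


u=Σ⁻¹μ = [1.9343  1.6274  2.0639  0.5973  2.3528  2.1031  0.4835]
v=Σ⁻¹𝟙 = [10.9561  6.7664  10.2328  13.6841  14.2752  17.7048  17.1244]
a=μᵀu=1.778318  b=𝟙ᵀu=11.162465  c=𝟙ᵀv=90.743728  D=ac−b²=36.770597
λ₁=(c·0.182−b)/D = (90.743728·0.182−11.162465)/36.770597 = 0.145575
λ₂=(a−b·0.182)/D = (1.778318−11.162465·0.182)/36.770597 = -0.006887
w* = 0.145575·u + -0.006887·v:
  w_0 = 0.145575·1.9343 + -0.006887·10.9561 = 0.2061  (Disney)
  w_1 = 0.145575·1.6274 + -0.006887·6.7664 = 0.1903  (Pfizer)
  w_2 = 0.145575·2.0639 + -0.006887·10.2328 = 0.2300  (Unilever)
  w_3 = 0.145575·0.5973 + -0.006887·13.6841 = -0.0073  (Lockheed)
  w_4 = 0.145575·2.3528 + -0.006887·14.2752 = 0.2442  (Xerox)
  w_5 = 0.145575·2.1031 + -0.006887·17.7048 = 0.1842  (Ford)
  w_6 = 0.145575·0.4835 + -0.006887·17.1244 = -0.0475  (Nike)
Σw_i=1.0000  μᵀw=0.1820
σ²=wᵀΣw=λ₁·μ_p+λ₂ = 0.145575·0.182 + -0.006887 = 0.019607 ≈ 0.0196

0.2300


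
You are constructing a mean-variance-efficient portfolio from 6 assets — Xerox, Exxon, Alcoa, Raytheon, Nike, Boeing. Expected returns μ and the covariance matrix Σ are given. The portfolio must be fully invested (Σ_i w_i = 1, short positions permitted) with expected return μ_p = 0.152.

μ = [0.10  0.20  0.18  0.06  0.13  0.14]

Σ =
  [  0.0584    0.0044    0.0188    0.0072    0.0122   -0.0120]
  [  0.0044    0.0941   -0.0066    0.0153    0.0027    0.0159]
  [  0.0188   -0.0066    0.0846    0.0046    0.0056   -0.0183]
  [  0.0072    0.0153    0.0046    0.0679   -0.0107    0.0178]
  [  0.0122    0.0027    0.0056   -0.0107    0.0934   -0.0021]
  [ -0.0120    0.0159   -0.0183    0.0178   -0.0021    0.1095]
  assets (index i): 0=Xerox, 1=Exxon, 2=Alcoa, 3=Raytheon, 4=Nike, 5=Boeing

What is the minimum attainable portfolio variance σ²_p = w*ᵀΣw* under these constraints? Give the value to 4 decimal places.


g=Σ⁻¹μ = [0.8944  1.9663  2.3370  -0.0333  1.1082  1.5083]
h=Σ⁻¹𝟙 = [11.8729  7.2608  10.6583  10.0917  9.6812  9.7057]
a=μᵀg=1.256577  b=𝟙ᵀg=7.780786  c=𝟙ᵀh=59.270478  D=ac−b²=13.937275
λ₁=(c·0.152−b)/D = (59.270478·0.152−7.780786)/13.937275 = 0.088132
λ₂=(a−b·0.152)/D = (1.256577−7.780786·0.152)/13.937275 = 0.005302
w* = 0.088132·g + 0.005302·h:
  w_0 = 0.088132·0.8944 + 0.005302·11.8729 = 0.1418  (Xerox)
  w_1 = 0.088132·1.9663 + 0.005302·7.2608 = 0.2118  (Exxon)
  w_2 = 0.088132·2.3370 + 0.005302·10.6583 = 0.2625  (Alcoa)
  w_3 = 0.088132·-0.0333 + 0.005302·10.0917 = 0.0506  (Raytheon)
  w_4 = 0.088132·1.1082 + 0.005302·9.6812 = 0.1490  (Nike)
  w_5 = 0.088132·1.5083 + 0.005302·9.7057 = 0.1844  (Boeing)
Σw_i=1.0000  μᵀw=0.1520
σ²=wᵀΣw=λ₁·μ_p+λ₂ = 0.088132·0.152 + 0.005302 = 0.018698 ≈ 0.0187

0.0187


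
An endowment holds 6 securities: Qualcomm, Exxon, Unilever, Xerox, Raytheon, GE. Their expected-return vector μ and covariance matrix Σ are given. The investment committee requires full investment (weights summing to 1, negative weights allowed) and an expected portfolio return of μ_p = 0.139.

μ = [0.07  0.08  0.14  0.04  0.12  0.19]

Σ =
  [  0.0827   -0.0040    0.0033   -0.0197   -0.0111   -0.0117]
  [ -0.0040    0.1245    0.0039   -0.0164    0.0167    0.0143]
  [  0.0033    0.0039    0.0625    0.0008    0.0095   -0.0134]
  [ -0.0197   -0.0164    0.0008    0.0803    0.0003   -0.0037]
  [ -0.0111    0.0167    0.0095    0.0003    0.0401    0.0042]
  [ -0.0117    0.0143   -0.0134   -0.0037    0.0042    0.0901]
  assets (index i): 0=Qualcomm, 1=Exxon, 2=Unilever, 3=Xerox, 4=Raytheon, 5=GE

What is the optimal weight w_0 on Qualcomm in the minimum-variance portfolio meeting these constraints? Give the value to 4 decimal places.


x=Σ⁻¹μ = [1.7196  0.1174  2.2853  1.0301  2.6009  2.5744]
y=Σ⁻¹𝟙 = [21.7009  6.0199  13.8172  19.4596  23.4768  14.7210]
a=μᵀx=1.292148  b=𝟙ᵀx=10.327652  c=𝟙ᵀy=99.195398  D=ac−b²=21.514767
λ₁=(c·0.139−b)/D = (99.195398·0.139−10.327652)/21.514767 = 0.160843
λ₂=(a−b·0.139)/D = (1.292148−10.327652·0.139)/21.514767 = -0.006665
w* = 0.160843·x + -0.006665·y:
  w_0 = 0.160843·1.7196 + -0.006665·21.7009 = 0.1320  (Qualcomm)
  w_1 = 0.160843·0.1174 + -0.006665·6.0199 = -0.0212  (Exxon)
  w_2 = 0.160843·2.2853 + -0.006665·13.8172 = 0.2755  (Unilever)
  w_3 = 0.160843·1.0301 + -0.006665·19.4596 = 0.0360  (Xerox)
  w_4 = 0.160843·2.6009 + -0.006665·23.4768 = 0.2619  (Raytheon)
  w_5 = 0.160843·2.5744 + -0.006665·14.7210 = 0.3160  (GE)
Σw_i=1.0000  μᵀw=0.1390
σ²=wᵀΣw=λ₁·μ_p+λ₂ = 0.160843·0.139 + -0.006665 = 0.015692 ≈ 0.0157

0.1320


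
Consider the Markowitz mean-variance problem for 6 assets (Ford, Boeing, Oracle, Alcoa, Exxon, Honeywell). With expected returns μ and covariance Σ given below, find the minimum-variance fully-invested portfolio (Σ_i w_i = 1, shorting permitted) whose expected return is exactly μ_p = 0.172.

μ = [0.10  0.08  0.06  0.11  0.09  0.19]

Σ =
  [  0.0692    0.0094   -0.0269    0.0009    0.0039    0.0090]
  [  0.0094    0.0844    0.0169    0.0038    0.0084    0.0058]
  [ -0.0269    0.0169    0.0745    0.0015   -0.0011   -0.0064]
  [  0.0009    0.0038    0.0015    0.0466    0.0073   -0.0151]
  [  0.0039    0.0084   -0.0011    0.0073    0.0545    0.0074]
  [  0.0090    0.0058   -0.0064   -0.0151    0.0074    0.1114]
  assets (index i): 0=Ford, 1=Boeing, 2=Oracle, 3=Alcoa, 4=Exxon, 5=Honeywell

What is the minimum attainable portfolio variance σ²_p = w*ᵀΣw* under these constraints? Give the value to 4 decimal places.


u=Σ⁻¹μ = [1.6754  0.1085  1.5123  2.7654  0.9079  1.9660]
v=Σ⁻¹𝟙 = [19.7610  2.5618  20.6319  21.6371  12.6287  10.5261]
a=μᵀu=1.026408  b=𝟙ᵀu=8.935567  c=𝟙ᵀv=87.746499  D=ac−b²=10.219360
λ₁=(c·0.172−b)/D = (87.746499·0.172−8.935567)/10.219360 = 0.602467
λ₂=(a−b·0.172)/D = (1.026408−8.935567·0.172)/10.219360 = -0.049955
w* = 0.602467·u + -0.049955·v:
  w_0 = 0.602467·1.6754 + -0.049955·19.7610 = 0.0222  (Ford)
  w_1 = 0.602467·0.1085 + -0.049955·2.5618 = -0.0626  (Boeing)
  w_2 = 0.602467·1.5123 + -0.049955·20.6319 = -0.1195  (Oracle)
  w_3 = 0.602467·2.7654 + -0.049955·21.6371 = 0.5852  (Alcoa)
  w_4 = 0.602467·0.9079 + -0.049955·12.6287 = -0.0839  (Exxon)
  w_5 = 0.602467·1.9660 + -0.049955·10.5261 = 0.6586  (Honeywell)
Σw_i=1.0000  μᵀw=0.1720
σ²=wᵀΣw=λ₁·μ_p+λ₂ = 0.602467·0.172 + -0.049955 = 0.053669 ≈ 0.0537

0.0537


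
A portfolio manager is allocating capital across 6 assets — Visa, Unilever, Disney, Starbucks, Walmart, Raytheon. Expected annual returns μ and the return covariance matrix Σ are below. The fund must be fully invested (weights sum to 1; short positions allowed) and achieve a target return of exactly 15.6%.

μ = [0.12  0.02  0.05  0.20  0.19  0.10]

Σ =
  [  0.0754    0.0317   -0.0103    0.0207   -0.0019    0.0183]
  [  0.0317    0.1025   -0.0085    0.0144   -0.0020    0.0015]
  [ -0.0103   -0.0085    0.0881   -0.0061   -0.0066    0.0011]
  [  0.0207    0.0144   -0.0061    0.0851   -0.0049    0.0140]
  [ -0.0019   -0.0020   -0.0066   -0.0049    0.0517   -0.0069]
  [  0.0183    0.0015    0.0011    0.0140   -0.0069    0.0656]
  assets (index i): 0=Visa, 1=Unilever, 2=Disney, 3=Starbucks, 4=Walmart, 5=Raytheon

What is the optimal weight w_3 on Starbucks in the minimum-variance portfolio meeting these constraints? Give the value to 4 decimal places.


0.2177

u=Σ⁻¹μ = [1.0672  -0.2958  1.1223  2.2709  4.2180  1.1737]
v=Σ⁻¹𝟙 = [6.8717  7.9055  15.2076  9.0144  24.5042  13.5448]
a=μᵀu=1.551217  b=𝟙ᵀu=9.556253  c=𝟙ᵀv=77.048233  D=ac−b²=28.196553
λ₁=(c·0.156−b)/D = (77.048233·0.156−9.556253)/28.196553 = 0.087361
λ₂=(a−b·0.156)/D = (1.551217−9.556253·0.156)/28.196553 = 0.002144
w* = 0.087361·u + 0.002144·v:
  w_0 = 0.087361·1.0672 + 0.002144·6.8717 = 0.1080  (Visa)
  w_1 = 0.087361·-0.2958 + 0.002144·7.9055 = -0.0089  (Unilever)
  w_2 = 0.087361·1.1223 + 0.002144·15.2076 = 0.1306  (Disney)
  w_3 = 0.087361·2.2709 + 0.002144·9.0144 = 0.2177  (Starbucks)
  w_4 = 0.087361·4.2180 + 0.002144·24.5042 = 0.4210  (Walmart)
  w_5 = 0.087361·1.1737 + 0.002144·13.5448 = 0.1316  (Raytheon)
Σw_i=1.0000  μᵀw=0.1560
σ²=wᵀΣw=λ₁·μ_p+λ₂ = 0.087361·0.156 + 0.002144 = 0.015772 ≈ 0.0158


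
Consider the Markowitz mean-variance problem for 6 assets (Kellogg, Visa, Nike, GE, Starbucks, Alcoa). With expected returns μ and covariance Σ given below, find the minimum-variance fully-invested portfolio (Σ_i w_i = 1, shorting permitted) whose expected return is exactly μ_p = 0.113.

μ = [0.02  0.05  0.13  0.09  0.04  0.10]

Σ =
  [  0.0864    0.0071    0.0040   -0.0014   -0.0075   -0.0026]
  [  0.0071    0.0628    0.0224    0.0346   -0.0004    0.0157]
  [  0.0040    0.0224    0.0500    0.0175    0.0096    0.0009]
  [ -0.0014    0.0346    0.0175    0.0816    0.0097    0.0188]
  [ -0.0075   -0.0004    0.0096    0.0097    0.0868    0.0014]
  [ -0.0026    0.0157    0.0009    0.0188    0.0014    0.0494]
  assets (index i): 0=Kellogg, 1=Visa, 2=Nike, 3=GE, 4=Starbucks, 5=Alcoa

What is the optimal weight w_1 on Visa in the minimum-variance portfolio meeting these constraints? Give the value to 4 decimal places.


g=Σ⁻¹μ = [0.2624  -1.0128  2.8289  0.4263  0.0837  2.1438]
h=Σ⁻¹𝟙 = [12.1105  3.6589  14.2111  2.4188  10.4478  18.2420]
a=μᵀg=0.578464  b=𝟙ᵀg=4.732392  c=𝟙ᵀh=61.089006  D=ac−b²=12.942250
λ₁=(c·0.113−b)/D = (61.089006·0.113−4.732392)/12.942250 = 0.167719
λ₂=(a−b·0.113)/D = (0.578464−4.732392·0.113)/12.942250 = 0.003377
w* = 0.167719·g + 0.003377·h:
  w_0 = 0.167719·0.2624 + 0.003377·12.1105 = 0.0849  (Kellogg)
  w_1 = 0.167719·-1.0128 + 0.003377·3.6589 = -0.1575  (Visa)
  w_2 = 0.167719·2.8289 + 0.003377·14.2111 = 0.5224  (Nike)
  w_3 = 0.167719·0.4263 + 0.003377·2.4188 = 0.0797  (GE)
  w_4 = 0.167719·0.0837 + 0.003377·10.4478 = 0.0493  (Starbucks)
  w_5 = 0.167719·2.1438 + 0.003377·18.2420 = 0.4212  (Alcoa)
Σw_i=1.0000  μᵀw=0.1130
σ²=wᵀΣw=λ₁·μ_p+λ₂ = 0.167719·0.113 + 0.003377 = 0.022329 ≈ 0.0223

-0.1575


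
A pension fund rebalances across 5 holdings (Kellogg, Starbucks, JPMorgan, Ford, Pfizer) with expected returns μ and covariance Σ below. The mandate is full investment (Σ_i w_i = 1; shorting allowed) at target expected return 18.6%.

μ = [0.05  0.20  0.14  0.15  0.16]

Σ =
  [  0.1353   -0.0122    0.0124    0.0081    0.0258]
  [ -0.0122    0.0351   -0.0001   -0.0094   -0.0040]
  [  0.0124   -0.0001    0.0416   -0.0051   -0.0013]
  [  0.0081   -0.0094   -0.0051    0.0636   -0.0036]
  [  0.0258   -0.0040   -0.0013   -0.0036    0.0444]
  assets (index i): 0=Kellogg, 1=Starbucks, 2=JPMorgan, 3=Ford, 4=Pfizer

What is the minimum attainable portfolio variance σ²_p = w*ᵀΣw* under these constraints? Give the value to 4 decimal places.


0.0117

p=Σ⁻¹μ = [-0.5772  7.1870  4.2172  4.1179  5.0439]
q=Σ⁻¹𝟙 = [1.5380  39.0127  27.6246  25.0928  27.9868]
a=μᵀp=3.423644  b=𝟙ᵀp=19.988701  c=𝟙ᵀq=121.254989  D=ac−b²=15.585705
λ₁=(c·0.186−b)/D = (121.254989·0.186−19.988701)/15.585705 = 0.164556
λ₂=(a−b·0.186)/D = (3.423644−19.988701·0.186)/15.585705 = -0.018880
w* = 0.164556·p + -0.018880·q:
  w_0 = 0.164556·-0.5772 + -0.018880·1.5380 = -0.1240  (Kellogg)
  w_1 = 0.164556·7.1870 + -0.018880·39.0127 = 0.4461  (Starbucks)
  w_2 = 0.164556·4.2172 + -0.018880·27.6246 = 0.1724  (JPMorgan)
  w_3 = 0.164556·4.1179 + -0.018880·25.0928 = 0.2039  (Ford)
  w_4 = 0.164556·5.0439 + -0.018880·27.9868 = 0.3016  (Pfizer)
Σw_i=1.0000  μᵀw=0.1860
σ²=wᵀΣw=λ₁·μ_p+λ₂ = 0.164556·0.186 + -0.018880 = 0.011728 ≈ 0.0117


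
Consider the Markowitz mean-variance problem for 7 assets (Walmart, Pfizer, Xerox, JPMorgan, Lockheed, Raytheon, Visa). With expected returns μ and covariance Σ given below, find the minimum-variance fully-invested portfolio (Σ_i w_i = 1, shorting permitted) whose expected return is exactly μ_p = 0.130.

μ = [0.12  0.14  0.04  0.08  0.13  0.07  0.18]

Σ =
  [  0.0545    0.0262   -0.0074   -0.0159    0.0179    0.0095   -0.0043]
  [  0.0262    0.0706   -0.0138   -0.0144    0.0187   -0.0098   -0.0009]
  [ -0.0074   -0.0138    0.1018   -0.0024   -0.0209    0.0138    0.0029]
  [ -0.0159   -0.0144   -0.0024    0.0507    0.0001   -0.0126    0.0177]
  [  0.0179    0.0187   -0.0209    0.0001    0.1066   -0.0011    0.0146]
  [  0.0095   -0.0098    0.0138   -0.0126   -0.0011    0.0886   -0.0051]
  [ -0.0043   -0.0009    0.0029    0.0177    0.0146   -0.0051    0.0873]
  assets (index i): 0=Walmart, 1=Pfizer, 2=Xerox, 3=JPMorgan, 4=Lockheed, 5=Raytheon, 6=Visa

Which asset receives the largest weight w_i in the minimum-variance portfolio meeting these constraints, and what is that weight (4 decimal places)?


p=Σ⁻¹μ = [1.8267  2.0062  0.7553  2.4719  0.4951  1.1500  1.6306]
q=Σ⁻¹𝟙 = [17.3366  17.5670  13.2369  32.4298  5.3590  14.2992  5.4141]
a=μᵀp=1.166410  b=𝟙ᵀp=10.335779  c=𝟙ᵀq=105.642600  D=ac−b²=16.394271
λ₁=(c·0.130−b)/D = (105.642600·0.130−10.335779)/16.394271 = 0.207253
λ₂=(a−b·0.130)/D = (1.166410−10.335779·0.130)/16.394271 = -0.010811
w* = 0.207253·p + -0.010811·q:
  w_0 = 0.207253·1.8267 + -0.010811·17.3366 = 0.1912  (Walmart)
  w_1 = 0.207253·2.0062 + -0.010811·17.5670 = 0.2259  (Pfizer)
  w_2 = 0.207253·0.7553 + -0.010811·13.2369 = 0.0134  (Xerox)
  w_3 = 0.207253·2.4719 + -0.010811·32.4298 = 0.1617  (JPMorgan)
  w_4 = 0.207253·0.4951 + -0.010811·5.3590 = 0.0447  (Lockheed)
  w_5 = 0.207253·1.1500 + -0.010811·14.2992 = 0.0838  (Raytheon)
  w_6 = 0.207253·1.6306 + -0.010811·5.4141 = 0.2794  (Visa)
Σw_i=1.0000  μᵀw=0.1300
σ²=wᵀΣw=λ₁·μ_p+λ₂ = 0.207253·0.130 + -0.010811 = 0.016132 ≈ 0.0161

Visa (0.2794)


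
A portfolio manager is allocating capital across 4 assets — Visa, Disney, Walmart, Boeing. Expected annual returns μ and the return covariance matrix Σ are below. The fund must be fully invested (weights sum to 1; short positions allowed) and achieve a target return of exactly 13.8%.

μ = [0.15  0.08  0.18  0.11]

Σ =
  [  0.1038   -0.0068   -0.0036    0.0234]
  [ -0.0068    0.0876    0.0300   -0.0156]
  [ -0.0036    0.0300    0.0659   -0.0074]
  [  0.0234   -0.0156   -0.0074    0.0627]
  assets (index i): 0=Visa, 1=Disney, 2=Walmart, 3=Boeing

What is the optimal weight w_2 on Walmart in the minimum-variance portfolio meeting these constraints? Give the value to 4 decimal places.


0.3646

p=Σ⁻¹μ = [1.1745  0.3429  2.8344  1.7359]
q=Σ⁻¹𝟙 = [6.8151  10.7494  12.6263  17.5702]
a=μᵀp=0.904749  b=𝟙ᵀp=6.087671  c=𝟙ᵀq=47.761008  D=ac−b²=6.151968
λ₁=(c·0.138−b)/D = (47.761008·0.138−6.087671)/6.151968 = 0.081819
λ₂=(a−b·0.138)/D = (0.904749−6.087671·0.138)/6.151968 = 0.010509
w* = 0.081819·p + 0.010509·q:
  w_0 = 0.081819·1.1745 + 0.010509·6.8151 = 0.1677  (Visa)
  w_1 = 0.081819·0.3429 + 0.010509·10.7494 = 0.1410  (Disney)
  w_2 = 0.081819·2.8344 + 0.010509·12.6263 = 0.3646  (Walmart)
  w_3 = 0.081819·1.7359 + 0.010509·17.5702 = 0.3267  (Boeing)
Σw_i=1.0000  μᵀw=0.1380
σ²=wᵀΣw=λ₁·μ_p+λ₂ = 0.081819·0.138 + 0.010509 = 0.021800 ≈ 0.0218


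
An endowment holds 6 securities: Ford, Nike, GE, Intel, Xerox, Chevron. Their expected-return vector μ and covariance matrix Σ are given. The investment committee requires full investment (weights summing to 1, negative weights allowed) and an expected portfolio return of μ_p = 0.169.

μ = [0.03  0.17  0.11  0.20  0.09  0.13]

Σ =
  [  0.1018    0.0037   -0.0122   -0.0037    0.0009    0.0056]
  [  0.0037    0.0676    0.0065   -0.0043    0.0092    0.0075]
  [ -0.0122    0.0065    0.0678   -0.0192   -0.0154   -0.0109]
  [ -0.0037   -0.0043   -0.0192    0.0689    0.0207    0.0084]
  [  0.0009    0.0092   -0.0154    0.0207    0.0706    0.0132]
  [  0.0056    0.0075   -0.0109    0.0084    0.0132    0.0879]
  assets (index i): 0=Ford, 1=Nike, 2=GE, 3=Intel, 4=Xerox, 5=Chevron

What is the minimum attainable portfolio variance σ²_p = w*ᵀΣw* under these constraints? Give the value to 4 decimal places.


0.0187

x=Σ⁻¹μ = [0.6108  2.2687  2.8011  3.6223  0.2953  1.2033]
y=Σ⁻¹𝟙 = [12.5274  10.3079  25.2428  18.4084  11.0096  9.4167]
a=μᵀx=1.619603  b=𝟙ᵀx=10.801589  c=𝟙ᵀy=86.912849  D=ac−b²=24.089960
λ₁=(c·0.169−b)/D = (86.912849·0.169−10.801589)/24.089960 = 0.161340
λ₂=(a−b·0.169)/D = (1.619603−10.801589·0.169)/24.089960 = -0.008546
w* = 0.161340·x + -0.008546·y:
  w_0 = 0.161340·0.6108 + -0.008546·12.5274 = -0.0085  (Ford)
  w_1 = 0.161340·2.2687 + -0.008546·10.3079 = 0.2780  (Nike)
  w_2 = 0.161340·2.8011 + -0.008546·25.2428 = 0.2362  (GE)
  w_3 = 0.161340·3.6223 + -0.008546·18.4084 = 0.4271  (Intel)
  w_4 = 0.161340·0.2953 + -0.008546·11.0096 = -0.0464  (Xerox)
  w_5 = 0.161340·1.2033 + -0.008546·9.4167 = 0.1137  (Chevron)
Σw_i=1.0000  μᵀw=0.1690
σ²=wᵀΣw=λ₁·μ_p+λ₂ = 0.161340·0.169 + -0.008546 = 0.018721 ≈ 0.0187


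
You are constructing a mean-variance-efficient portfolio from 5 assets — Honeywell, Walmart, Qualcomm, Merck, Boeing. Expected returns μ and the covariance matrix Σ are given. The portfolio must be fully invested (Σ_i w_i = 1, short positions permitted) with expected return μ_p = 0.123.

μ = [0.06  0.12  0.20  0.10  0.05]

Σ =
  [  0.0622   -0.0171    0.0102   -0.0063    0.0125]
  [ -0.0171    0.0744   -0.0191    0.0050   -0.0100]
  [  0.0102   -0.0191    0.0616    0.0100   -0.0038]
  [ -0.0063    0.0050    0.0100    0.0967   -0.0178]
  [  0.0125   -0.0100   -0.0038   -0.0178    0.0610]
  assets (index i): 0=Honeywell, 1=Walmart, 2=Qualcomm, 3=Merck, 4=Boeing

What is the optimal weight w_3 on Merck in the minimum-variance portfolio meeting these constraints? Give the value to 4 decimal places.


p=Σ⁻¹μ = [0.8937  3.0069  3.9976  0.8213  1.6182]
q=Σ⁻¹𝟙 = [16.2891  24.5948  20.5589  12.0321  21.8792]
a=μᵀp=1.377006  b=𝟙ᵀp=10.337678  c=𝟙ᵀq=95.354118  D=ac−b²=24.435623
λ₁=(c·0.123−b)/D = (95.354118·0.123−10.337678)/24.435623 = 0.056920
λ₂=(a−b·0.123)/D = (1.377006−10.337678·0.123)/24.435623 = 0.004316
w* = 0.056920·p + 0.004316·q:
  w_0 = 0.056920·0.8937 + 0.004316·16.2891 = 0.1212  (Honeywell)
  w_1 = 0.056920·3.0069 + 0.004316·24.5948 = 0.2773  (Walmart)
  w_2 = 0.056920·3.9976 + 0.004316·20.5589 = 0.3163  (Qualcomm)
  w_3 = 0.056920·0.8213 + 0.004316·12.0321 = 0.0987  (Merck)
  w_4 = 0.056920·1.6182 + 0.004316·21.8792 = 0.1865  (Boeing)
Σw_i=1.0000  μᵀw=0.1230
σ²=wᵀΣw=λ₁·μ_p+λ₂ = 0.056920·0.123 + 0.004316 = 0.011317 ≈ 0.0113

0.0987
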